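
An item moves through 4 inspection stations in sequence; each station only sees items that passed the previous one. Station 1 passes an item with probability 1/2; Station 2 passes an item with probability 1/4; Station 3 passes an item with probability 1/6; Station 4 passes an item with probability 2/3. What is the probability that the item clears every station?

The events are sequential, so multiply the conditional probabilities:
P = 1/2 × 1/4 × 1/6 × 2/3 = 2/144 = 1/72.

1/72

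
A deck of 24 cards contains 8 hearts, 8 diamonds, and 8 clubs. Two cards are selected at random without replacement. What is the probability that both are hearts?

7/69

P(all hearts) = 8/24 × 7/23 = 56/552 = 7/69.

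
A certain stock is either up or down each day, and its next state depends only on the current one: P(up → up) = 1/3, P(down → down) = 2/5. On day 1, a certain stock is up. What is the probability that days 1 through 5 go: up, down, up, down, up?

Day 1 is given. For each transition, use the conditional probability from the current state:
P(down | up) = 2/3; P(up | down) = 3/5; P(down | up) = 2/3; P(up | down) = 3/5.
P = 2/3 × 3/5 × 2/3 × 3/5 = 36/225 = 4/25.

4/25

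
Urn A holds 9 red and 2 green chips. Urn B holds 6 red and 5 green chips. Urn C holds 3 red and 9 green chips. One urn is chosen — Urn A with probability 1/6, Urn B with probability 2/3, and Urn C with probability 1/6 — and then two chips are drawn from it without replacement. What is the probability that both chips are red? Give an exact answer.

From Urn A: P(both red) = (9/11)(8/10) = 36/55.
From Urn B: P(both red) = (6/11)(5/10) = 3/11.
From Urn C: P(both red) = (3/12)(2/11) = 1/22.
Total probability = (1/6)(36/55) + (2/3)(3/11) + (1/6)(1/22) = 197/660.

197/660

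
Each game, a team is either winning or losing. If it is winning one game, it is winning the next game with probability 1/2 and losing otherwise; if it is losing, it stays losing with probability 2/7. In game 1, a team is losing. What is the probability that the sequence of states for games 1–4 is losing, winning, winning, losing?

Game 1 is given. For each transition, use the conditional probability from the current state:
P(winning | losing) = 5/7; P(winning | winning) = 1/2; P(losing | winning) = 1/2.
P = 5/7 × 1/2 × 1/2 = 5/28.

5/28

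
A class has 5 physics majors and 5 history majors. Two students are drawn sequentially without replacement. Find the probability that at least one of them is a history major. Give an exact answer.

7/9

P(no history majors) = 5/10 × 4/9 = 20/90 = 2/9.
P(at least one) = 1 − 2/9 = 7/9.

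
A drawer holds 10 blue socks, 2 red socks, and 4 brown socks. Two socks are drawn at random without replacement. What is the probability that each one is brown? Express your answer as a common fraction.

P(all brown) = 4/16 × 3/15 = 12/240 = 1/20.

1/20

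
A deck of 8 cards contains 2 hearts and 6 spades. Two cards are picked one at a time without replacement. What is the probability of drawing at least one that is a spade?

P(no spades) = 2/8 × 1/7 = 2/56 = 1/28.
P(at least one) = 1 − 1/28 = 27/28.

27/28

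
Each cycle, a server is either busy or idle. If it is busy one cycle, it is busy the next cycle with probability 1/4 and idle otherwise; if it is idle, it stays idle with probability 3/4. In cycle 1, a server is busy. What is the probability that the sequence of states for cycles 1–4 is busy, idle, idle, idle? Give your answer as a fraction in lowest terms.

27/64

Cycle 1 is given. For each transition, use the conditional probability from the current state:
P(idle | busy) = 3/4; P(idle | idle) = 3/4; P(idle | idle) = 3/4.
P = 3/4 × 3/4 × 3/4 = 27/64.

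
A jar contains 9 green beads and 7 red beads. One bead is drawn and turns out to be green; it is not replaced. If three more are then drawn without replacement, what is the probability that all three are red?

1/13

With the first bead removed, 7 red remain out of 15.
P = 7/15 × 6/14 × 5/13 = 210/2730 = 1/13.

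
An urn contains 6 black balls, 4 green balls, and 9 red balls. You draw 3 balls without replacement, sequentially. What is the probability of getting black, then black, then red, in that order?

Chain rule:
P = 6/19 × 5/18 × 9/17 = 270/5814 = 15/323.

15/323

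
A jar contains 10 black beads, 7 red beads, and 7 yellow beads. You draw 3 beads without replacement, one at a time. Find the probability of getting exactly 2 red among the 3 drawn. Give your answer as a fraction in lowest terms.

357/2024

One ordering (red drawn first) has probability 7/24 × 6/23 × 17/22 = 714/12144 = 119/2024.
There are C(3,2) = 3 such orderings, each equally likely, so P = 3 × 119/2024 = 357/2024.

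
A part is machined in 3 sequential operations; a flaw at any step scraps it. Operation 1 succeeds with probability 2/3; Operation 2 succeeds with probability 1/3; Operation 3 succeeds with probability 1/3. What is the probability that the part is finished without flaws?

Multiplying along the chain,
P = 2/3 × 1/3 × 1/3 = 2/27.

2/27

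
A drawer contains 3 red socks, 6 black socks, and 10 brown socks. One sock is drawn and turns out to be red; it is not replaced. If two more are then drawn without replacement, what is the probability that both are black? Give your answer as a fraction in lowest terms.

With the first sock removed, 6 black remain out of 18.
P = 6/18 × 5/17 = 30/306 = 5/51.

5/51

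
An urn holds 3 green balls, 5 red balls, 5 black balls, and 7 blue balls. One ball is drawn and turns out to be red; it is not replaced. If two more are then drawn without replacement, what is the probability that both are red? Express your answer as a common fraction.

2/57

After the first draw, 4 of the remaining 19 balls are red.
P = 4/19 × 3/18 = 12/342 = 2/57.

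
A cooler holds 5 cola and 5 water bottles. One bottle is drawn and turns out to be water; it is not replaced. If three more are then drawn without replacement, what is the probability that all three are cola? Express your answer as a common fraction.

With the first bottle removed, 5 cola remain out of 9.
P = 5/9 × 4/8 × 3/7 = 60/504 = 5/42.

5/42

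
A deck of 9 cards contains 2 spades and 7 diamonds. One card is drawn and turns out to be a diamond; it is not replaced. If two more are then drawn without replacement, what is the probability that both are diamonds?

15/28

After the first draw, 6 of the remaining 8 cards are diamonds.
P = 6/8 × 5/7 = 30/56 = 15/28.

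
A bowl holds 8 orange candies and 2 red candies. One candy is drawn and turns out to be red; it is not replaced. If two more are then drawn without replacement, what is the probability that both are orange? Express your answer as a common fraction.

With the first candy removed, 8 orange remain out of 9.
P = 8/9 × 7/8 = 56/72 = 7/9.

7/9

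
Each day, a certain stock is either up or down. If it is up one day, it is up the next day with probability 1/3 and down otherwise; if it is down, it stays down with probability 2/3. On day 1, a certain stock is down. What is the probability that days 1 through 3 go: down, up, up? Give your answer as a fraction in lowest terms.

1/9

Day 1 is given. For each transition, use the conditional probability from the current state:
P(up | down) = 1/3; P(up | up) = 1/3.
P = 1/3 × 1/3 = 1/9.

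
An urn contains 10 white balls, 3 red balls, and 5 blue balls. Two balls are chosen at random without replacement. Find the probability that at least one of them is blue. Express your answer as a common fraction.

P(no blue) = 13/18 × 12/17 = 156/306 = 26/51.
P(at least one) = 1 − 26/51 = 25/51.

25/51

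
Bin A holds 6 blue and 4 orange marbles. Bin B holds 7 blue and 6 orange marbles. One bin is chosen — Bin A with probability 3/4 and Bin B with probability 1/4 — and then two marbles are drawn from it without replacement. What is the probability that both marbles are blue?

From Bin A: P(both blue) = (6/10)(5/9) = 1/3.
From Bin B: P(both blue) = (7/13)(6/12) = 7/26.
Total probability = (3/4)(1/3) + (1/4)(7/26) = 33/104.

33/104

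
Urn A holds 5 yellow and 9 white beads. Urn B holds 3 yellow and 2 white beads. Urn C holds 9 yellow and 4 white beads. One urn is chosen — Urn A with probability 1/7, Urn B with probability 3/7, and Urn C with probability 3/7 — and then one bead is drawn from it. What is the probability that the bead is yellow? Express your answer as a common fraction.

From Urn A: P(yellow) = 5/14.
From Urn B: P(yellow) = 3/5.
From Urn C: P(yellow) = 9/13.
Total probability = (1/7)(5/14) + (3/7)(3/5) + (3/7)(9/13) = 3853/6370.

3853/6370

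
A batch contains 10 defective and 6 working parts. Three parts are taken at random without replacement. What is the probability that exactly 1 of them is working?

One ordering (working drawn first) has probability 6/16 × 10/15 × 9/14 = 540/3360 = 9/56.
There are C(3,1) = 3 such orderings, each equally likely, so P = 3 × 9/56 = 27/56.

27/56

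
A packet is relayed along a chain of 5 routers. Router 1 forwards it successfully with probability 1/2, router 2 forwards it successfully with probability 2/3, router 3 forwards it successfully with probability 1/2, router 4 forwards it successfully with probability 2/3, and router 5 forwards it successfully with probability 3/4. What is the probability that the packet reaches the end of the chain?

1/12

Multiplying along the chain,
P = 1/2 × 2/3 × 1/2 × 2/3 × 3/4 = 12/144 = 1/12.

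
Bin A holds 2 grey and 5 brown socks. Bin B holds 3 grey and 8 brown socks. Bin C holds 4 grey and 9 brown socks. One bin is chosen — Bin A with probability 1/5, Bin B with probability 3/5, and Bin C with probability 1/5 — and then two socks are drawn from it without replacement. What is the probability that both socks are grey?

4327/75075

From Bin A: P(both grey) = (2/7)(1/6) = 1/21.
From Bin B: P(both grey) = (3/11)(2/10) = 3/55.
From Bin C: P(both grey) = (4/13)(3/12) = 1/13.
Total probability = (1/5)(1/21) + (3/5)(3/55) + (1/5)(1/13) = 4327/75075.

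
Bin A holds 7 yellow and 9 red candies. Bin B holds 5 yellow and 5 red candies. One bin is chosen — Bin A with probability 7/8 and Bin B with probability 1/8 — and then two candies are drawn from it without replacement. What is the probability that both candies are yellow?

From Bin A: P(both yellow) = (7/16)(6/15) = 7/40.
From Bin B: P(both yellow) = (5/10)(4/9) = 2/9.
Total probability = (7/8)(7/40) + (1/8)(2/9) = 521/2880.

521/2880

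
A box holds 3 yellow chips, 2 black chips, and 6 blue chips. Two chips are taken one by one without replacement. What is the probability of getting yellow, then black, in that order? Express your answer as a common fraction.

3/55

Chain rule:
P = 3/11 × 2/10 = 6/110 = 3/55.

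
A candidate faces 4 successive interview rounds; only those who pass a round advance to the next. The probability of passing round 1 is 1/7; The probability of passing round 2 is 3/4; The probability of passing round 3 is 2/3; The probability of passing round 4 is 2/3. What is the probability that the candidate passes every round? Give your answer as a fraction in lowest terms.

Each stage is reached only if all earlier stages succeed, so
P = 1/7 × 3/4 × 2/3 × 2/3 = 12/252 = 1/21.

1/21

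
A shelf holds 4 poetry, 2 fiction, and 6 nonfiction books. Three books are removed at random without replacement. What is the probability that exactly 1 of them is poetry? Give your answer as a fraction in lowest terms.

28/55

One ordering (poetry drawn first) has probability 4/12 × 8/11 × 7/10 = 224/1320 = 28/165.
There are C(3,1) = 3 such orderings, each equally likely, so P = 3 × 28/165 = 28/55.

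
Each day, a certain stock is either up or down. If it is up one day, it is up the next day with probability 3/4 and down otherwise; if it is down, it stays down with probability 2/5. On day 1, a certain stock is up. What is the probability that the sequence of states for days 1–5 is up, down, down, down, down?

2/125

Day 1 is given. For each transition, use the conditional probability from the current state:
P(down | up) = 1/4; P(down | down) = 2/5; P(down | down) = 2/5; P(down | down) = 2/5.
P = 1/4 × 2/5 × 2/5 × 2/5 = 8/500 = 2/125.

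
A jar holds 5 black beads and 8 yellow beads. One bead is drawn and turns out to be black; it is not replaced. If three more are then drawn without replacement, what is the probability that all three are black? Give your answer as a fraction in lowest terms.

With the first bead removed, 4 black remain out of 12.
P = 4/12 × 3/11 × 2/10 = 24/1320 = 1/55.

1/55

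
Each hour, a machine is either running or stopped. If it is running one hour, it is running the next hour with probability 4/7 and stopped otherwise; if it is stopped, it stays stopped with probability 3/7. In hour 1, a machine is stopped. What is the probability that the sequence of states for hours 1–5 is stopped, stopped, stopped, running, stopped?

108/2401

Hour 1 is given. For each transition, use the conditional probability from the current state:
P(stopped | stopped) = 3/7; P(stopped | stopped) = 3/7; P(running | stopped) = 4/7; P(stopped | running) = 3/7.
P = 3/7 × 3/7 × 4/7 × 3/7 = 108/2401.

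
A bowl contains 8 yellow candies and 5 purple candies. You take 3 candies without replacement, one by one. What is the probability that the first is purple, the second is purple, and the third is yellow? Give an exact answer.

Each draw changes the counts, so multiply the conditional probabilities along the sequence:
P = 5/13 × 4/12 × 8/11 = 160/1716 = 40/429.

40/429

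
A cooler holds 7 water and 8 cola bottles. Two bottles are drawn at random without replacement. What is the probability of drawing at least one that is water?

11/15

P(no water) = 8/15 × 7/14 = 56/210 = 4/15.
P(at least one) = 1 − 4/15 = 11/15.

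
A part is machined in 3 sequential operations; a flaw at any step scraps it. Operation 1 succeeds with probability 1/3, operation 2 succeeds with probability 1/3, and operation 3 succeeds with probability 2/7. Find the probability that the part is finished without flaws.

2/63

The events are sequential, so multiply the conditional probabilities:
P = 1/3 × 1/3 × 2/7 = 2/63.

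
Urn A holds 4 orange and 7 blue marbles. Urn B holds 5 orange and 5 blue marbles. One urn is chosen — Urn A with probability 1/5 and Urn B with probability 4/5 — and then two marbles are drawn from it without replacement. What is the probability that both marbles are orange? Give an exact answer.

From Urn A: P(both orange) = (4/11)(3/10) = 6/55.
From Urn B: P(both orange) = (5/10)(4/9) = 2/9.
Total probability = (1/5)(6/55) + (4/5)(2/9) = 494/2475.

494/2475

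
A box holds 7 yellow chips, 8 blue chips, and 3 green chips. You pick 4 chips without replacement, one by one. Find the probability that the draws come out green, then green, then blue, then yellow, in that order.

7/1530

Chain rule:
P = 3/18 × 2/17 × 8/16 × 7/15 = 336/73440 = 7/1530.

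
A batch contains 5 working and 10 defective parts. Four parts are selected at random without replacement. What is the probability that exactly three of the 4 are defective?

One ordering (defective drawn first) has probability 10/15 × 9/14 × 8/13 × 5/12 = 3600/32760 = 10/91.
There are C(4,3) = 4 such orderings, each equally likely, so P = 4 × 10/91 = 40/91.

40/91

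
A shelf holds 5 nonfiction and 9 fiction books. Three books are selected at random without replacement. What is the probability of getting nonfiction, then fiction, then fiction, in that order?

15/91

Multiply the probability of each draw given the previous ones:
P = 5/14 × 9/13 × 8/12 = 360/2184 = 15/91.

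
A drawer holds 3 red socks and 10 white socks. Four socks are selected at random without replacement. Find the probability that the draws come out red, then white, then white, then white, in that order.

Chain rule:
P = 3/13 × 10/12 × 9/11 × 8/10 = 2160/17160 = 18/143.

18/143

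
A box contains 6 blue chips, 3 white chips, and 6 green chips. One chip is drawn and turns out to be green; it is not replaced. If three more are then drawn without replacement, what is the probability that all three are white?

1/364

With the first chip removed, 3 white remain out of 14.
P = 3/14 × 2/13 × 1/12 = 6/2184 = 1/364.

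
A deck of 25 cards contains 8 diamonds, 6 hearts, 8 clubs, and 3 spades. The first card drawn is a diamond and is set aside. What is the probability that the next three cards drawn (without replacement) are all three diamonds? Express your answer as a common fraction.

With the first card removed, 7 diamonds remain out of 24.
P = 7/24 × 6/23 × 5/22 = 210/12144 = 35/2024.

35/2024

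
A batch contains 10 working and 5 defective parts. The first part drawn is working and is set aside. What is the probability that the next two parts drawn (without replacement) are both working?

With the first part removed, 9 working remain out of 14.
P = 9/14 × 8/13 = 72/182 = 36/91.

36/91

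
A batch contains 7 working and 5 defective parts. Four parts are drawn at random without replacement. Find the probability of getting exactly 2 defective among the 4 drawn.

One ordering (defective drawn first) has probability 5/12 × 4/11 × 7/10 × 6/9 = 840/11880 = 7/99.
There are C(4,2) = 6 such orderings, each equally likely, so P = 6 × 7/99 = 14/33.

14/33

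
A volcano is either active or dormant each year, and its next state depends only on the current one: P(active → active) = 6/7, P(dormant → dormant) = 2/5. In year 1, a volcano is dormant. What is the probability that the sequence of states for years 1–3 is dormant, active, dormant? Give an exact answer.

3/35

Year 1 is given. For each transition, use the conditional probability from the current state:
P(active | dormant) = 3/5; P(dormant | active) = 1/7.
P = 3/5 × 1/7 = 3/35.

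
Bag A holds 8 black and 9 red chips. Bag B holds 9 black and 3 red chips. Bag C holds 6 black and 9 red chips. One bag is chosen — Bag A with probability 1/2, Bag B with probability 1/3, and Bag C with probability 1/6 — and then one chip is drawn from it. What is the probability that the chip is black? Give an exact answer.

From Bag A: P(black) = 8/17.
From Bag B: P(black) = 9/12.
From Bag C: P(black) = 6/15.
Total probability = (1/2)(8/17) + (1/3)(9/12) + (1/6)(6/15) = 563/1020.

563/1020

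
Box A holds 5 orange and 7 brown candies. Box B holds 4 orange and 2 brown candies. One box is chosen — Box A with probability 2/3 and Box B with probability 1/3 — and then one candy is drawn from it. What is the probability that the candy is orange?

From Box A: P(orange) = 5/12.
From Box B: P(orange) = 4/6.
Total probability = (2/3)(5/12) + (1/3)(4/6) = 1/2.

1/2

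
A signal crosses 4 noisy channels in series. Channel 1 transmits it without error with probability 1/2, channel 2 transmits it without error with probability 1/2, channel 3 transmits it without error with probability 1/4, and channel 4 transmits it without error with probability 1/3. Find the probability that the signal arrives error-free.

Each stage is reached only if all earlier stages succeed, so
P = 1/2 × 1/2 × 1/4 × 1/3 = 1/48.

1/48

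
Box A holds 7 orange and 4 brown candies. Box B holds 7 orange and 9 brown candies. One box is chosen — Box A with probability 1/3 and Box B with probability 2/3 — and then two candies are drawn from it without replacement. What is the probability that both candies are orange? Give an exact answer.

From Box A: P(both orange) = (7/11)(6/10) = 21/55.
From Box B: P(both orange) = (7/16)(6/15) = 7/40.
Total probability = (1/3)(21/55) + (2/3)(7/40) = 161/660.

161/660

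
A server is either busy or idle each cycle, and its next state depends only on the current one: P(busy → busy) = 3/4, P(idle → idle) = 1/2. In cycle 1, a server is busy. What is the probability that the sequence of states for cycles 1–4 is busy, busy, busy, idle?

9/64

Cycle 1 is given. For each transition, use the conditional probability from the current state:
P(busy | busy) = 3/4; P(busy | busy) = 3/4; P(idle | busy) = 1/4.
P = 3/4 × 3/4 × 1/4 = 9/64.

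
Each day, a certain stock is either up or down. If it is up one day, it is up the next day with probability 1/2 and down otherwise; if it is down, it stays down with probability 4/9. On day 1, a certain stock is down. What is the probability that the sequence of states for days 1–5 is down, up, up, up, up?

5/72

Day 1 is given. For each transition, use the conditional probability from the current state:
P(up | down) = 5/9; P(up | up) = 1/2; P(up | up) = 1/2; P(up | up) = 1/2.
P = 5/9 × 1/2 × 1/2 × 1/2 = 5/72.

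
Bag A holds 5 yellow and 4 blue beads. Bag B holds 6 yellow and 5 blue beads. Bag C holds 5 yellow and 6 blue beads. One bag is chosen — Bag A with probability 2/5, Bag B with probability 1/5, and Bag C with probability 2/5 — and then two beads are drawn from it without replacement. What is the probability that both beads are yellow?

118/495

From Bag A: P(both yellow) = (5/9)(4/8) = 5/18.
From Bag B: P(both yellow) = (6/11)(5/10) = 3/11.
From Bag C: P(both yellow) = (5/11)(4/10) = 2/11.
Total probability = (2/5)(5/18) + (1/5)(3/11) + (2/5)(2/11) = 118/495.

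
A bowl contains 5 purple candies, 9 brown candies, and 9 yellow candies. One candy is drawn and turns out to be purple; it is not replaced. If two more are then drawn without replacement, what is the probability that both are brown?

12/77

With the first candy removed, 9 brown remain out of 22.
P = 9/22 × 8/21 = 72/462 = 12/77.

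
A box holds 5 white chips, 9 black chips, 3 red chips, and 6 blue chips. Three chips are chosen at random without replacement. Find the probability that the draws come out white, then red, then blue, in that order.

Each draw changes the counts, so multiply the conditional probabilities along the sequence:
P = 5/23 × 3/22 × 6/21 = 90/10626 = 15/1771.

15/1771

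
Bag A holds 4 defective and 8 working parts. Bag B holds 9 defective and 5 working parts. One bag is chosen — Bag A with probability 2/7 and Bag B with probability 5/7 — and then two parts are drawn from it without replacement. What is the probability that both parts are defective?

From Bag A: P(both defective) = (4/12)(3/11) = 1/11.
From Bag B: P(both defective) = (9/14)(8/13) = 36/91.
Total probability = (2/7)(1/11) + (5/7)(36/91) = 2162/7007.

2162/7007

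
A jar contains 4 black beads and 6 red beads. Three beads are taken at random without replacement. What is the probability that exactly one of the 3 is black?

One ordering (black drawn first) has probability 4/10 × 6/9 × 5/8 = 120/720 = 1/6.
There are C(3,1) = 3 such orderings, each equally likely, so P = 3 × 1/6 = 1/2.

1/2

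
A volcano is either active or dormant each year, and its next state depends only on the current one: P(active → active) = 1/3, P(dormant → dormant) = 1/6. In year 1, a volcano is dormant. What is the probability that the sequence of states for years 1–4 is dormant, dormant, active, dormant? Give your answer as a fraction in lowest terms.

5/54

Year 1 is given. For each transition, use the conditional probability from the current state:
P(dormant | dormant) = 1/6; P(active | dormant) = 5/6; P(dormant | active) = 2/3.
P = 1/6 × 5/6 × 2/3 = 10/108 = 5/54.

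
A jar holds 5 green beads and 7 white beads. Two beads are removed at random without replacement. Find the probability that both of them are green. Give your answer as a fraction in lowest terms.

P(every draw is green) = 5/12 × 4/11 = 20/132 = 5/33.

5/33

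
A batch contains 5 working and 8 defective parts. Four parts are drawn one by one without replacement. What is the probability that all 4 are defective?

P(every draw is defective) = 8/13 × 7/12 × 6/11 × 5/10 = 1680/17160 = 14/143.

14/143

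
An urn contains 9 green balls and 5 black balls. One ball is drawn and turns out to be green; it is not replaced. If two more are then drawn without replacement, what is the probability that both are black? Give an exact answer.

After the first draw, 5 of the remaining 13 balls are black.
P = 5/13 × 4/12 = 20/156 = 5/39.

5/39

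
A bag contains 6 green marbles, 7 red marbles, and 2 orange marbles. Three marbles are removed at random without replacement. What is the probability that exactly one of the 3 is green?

216/455

One ordering (green drawn first) has probability 6/15 × 9/14 × 8/13 = 432/2730 = 72/455.
There are C(3,1) = 3 such orderings, each equally likely, so P = 3 × 72/455 = 216/455.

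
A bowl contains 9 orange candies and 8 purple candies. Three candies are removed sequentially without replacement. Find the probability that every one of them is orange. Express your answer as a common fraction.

21/170

P = 9/17 × 8/16 × 7/15 = 504/4080 = 21/170.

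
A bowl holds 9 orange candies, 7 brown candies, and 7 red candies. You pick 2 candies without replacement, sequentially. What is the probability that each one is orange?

P(all orange) = 9/23 × 8/22 = 72/506 = 36/253.

36/253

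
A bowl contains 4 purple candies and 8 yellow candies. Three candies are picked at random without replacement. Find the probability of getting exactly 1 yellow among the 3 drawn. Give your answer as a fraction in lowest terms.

One ordering (yellow drawn first) has probability 8/12 × 4/11 × 3/10 = 96/1320 = 4/55.
There are C(3,1) = 3 such orderings, each equally likely, so P = 3 × 4/55 = 12/55.

12/55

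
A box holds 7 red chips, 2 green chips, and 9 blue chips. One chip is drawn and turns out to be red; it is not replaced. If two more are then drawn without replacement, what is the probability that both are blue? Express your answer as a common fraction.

9/34

With the first chip removed, 9 blue remain out of 17.
P = 9/17 × 8/16 = 72/272 = 9/34.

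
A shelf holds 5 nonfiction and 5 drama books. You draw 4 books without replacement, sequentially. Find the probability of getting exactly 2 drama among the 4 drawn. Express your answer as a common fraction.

One ordering (drama drawn first) has probability 5/10 × 4/9 × 5/8 × 4/7 = 400/5040 = 5/63.
There are C(4,2) = 6 such orderings, each equally likely, so P = 6 × 5/63 = 10/21.

10/21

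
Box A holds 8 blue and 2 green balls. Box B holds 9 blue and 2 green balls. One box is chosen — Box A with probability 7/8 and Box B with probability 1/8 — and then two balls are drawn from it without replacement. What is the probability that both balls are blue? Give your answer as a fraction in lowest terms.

From Box A: P(both blue) = (8/10)(7/9) = 28/45.
From Box B: P(both blue) = (9/11)(8/10) = 36/55.
Total probability = (7/8)(28/45) + (1/8)(36/55) = 62/99.

62/99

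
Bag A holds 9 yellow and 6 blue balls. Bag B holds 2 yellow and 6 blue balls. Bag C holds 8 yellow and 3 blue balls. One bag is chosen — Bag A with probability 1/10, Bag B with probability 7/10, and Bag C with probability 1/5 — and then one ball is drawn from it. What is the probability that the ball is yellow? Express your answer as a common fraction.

From Bag A: P(yellow) = 9/15.
From Bag B: P(yellow) = 2/8.
From Bag C: P(yellow) = 8/11.
Total probability = (1/10)(9/15) + (7/10)(2/8) + (1/5)(8/11) = 837/2200.

837/2200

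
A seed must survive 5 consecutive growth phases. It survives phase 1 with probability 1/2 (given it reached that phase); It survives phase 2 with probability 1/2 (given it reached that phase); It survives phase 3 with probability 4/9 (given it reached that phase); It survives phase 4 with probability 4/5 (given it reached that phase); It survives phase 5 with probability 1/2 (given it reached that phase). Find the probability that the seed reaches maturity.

The events are sequential, so multiply the conditional probabilities:
P = 1/2 × 1/2 × 4/9 × 4/5 × 1/2 = 16/360 = 2/45.

2/45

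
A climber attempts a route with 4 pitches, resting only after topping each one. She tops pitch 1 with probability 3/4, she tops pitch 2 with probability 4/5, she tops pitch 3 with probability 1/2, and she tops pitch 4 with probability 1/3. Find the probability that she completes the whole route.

The events are sequential, so multiply the conditional probabilities:
P = 3/4 × 4/5 × 1/2 × 1/3 = 12/120 = 1/10.

1/10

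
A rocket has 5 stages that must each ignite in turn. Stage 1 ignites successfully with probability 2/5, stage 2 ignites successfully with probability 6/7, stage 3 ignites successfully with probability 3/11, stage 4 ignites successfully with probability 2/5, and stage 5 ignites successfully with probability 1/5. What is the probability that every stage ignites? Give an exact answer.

72/9625

Each stage is reached only if all earlier stages succeed, so
P = 2/5 × 6/7 × 3/11 × 2/5 × 1/5 = 72/9625.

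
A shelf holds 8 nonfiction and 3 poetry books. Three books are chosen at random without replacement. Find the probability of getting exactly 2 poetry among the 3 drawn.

8/55

One ordering (poetry drawn first) has probability 3/11 × 2/10 × 8/9 = 48/990 = 8/165.
There are C(3,2) = 3 such orderings, each equally likely, so P = 3 × 8/165 = 8/55.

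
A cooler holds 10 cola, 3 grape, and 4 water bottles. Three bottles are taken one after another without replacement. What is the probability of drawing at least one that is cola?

P(no cola) = 7/17 × 6/16 × 5/15 = 210/4080 = 7/136.
P(at least one) = 1 − 7/136 = 129/136.

129/136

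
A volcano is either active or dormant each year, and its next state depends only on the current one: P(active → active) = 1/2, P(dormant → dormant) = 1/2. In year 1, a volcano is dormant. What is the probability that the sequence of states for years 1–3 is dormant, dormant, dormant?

1/4

Year 1 is given. For each transition, use the conditional probability from the current state:
P(dormant | dormant) = 1/2; P(dormant | dormant) = 1/2.
P = 1/2 × 1/2 = 1/4.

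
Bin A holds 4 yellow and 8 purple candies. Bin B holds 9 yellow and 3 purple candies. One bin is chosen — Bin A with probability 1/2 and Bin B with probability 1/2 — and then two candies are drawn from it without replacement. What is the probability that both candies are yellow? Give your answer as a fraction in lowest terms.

7/22

From Bin A: P(both yellow) = (4/12)(3/11) = 1/11.
From Bin B: P(both yellow) = (9/12)(8/11) = 6/11.
Total probability = (1/2)(1/11) + (1/2)(6/11) = 7/22.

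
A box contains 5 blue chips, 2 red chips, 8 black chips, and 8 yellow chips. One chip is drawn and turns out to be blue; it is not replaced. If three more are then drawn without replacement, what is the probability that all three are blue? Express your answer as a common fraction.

1/385

With the first chip removed, 4 blue remain out of 22.
P = 4/22 × 3/21 × 2/20 = 24/9240 = 1/385.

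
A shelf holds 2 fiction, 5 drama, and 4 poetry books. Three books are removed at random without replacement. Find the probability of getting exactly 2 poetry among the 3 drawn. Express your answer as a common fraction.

14/55

One ordering (poetry drawn first) has probability 4/11 × 3/10 × 7/9 = 84/990 = 14/165.
There are C(3,2) = 3 such orderings, each equally likely, so P = 3 × 14/165 = 14/55.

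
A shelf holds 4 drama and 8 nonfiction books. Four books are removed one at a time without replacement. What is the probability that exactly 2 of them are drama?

56/165

One ordering (drama drawn first) has probability 4/12 × 3/11 × 8/10 × 7/9 = 672/11880 = 28/495.
There are C(4,2) = 6 such orderings, each equally likely, so P = 6 × 28/495 = 56/165.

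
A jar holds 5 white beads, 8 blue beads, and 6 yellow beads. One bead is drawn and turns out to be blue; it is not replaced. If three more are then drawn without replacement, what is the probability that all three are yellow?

5/204

With the first bead removed, 6 yellow remain out of 18.
P = 6/18 × 5/17 × 4/16 = 120/4896 = 5/204.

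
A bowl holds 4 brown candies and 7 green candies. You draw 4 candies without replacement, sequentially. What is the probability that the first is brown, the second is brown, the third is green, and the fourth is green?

Multiply the probability of each draw given the previous ones:
P = 4/11 × 3/10 × 7/9 × 6/8 = 504/7920 = 7/110.

7/110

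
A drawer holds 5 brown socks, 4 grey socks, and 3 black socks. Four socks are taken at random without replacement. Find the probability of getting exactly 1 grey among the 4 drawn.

224/495

One ordering (grey drawn first) has probability 4/12 × 8/11 × 7/10 × 6/9 = 1344/11880 = 56/495.
There are C(4,1) = 4 such orderings, each equally likely, so P = 4 × 56/495 = 224/495.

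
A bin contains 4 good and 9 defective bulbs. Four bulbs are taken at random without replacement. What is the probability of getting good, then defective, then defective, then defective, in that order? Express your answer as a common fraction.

Each draw changes the counts, so multiply the conditional probabilities along the sequence:
P = 4/13 × 9/12 × 8/11 × 7/10 = 2016/17160 = 84/715.

84/715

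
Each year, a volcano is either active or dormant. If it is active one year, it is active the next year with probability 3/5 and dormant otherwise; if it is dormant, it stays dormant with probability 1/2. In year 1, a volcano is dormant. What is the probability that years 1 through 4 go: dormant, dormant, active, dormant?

1/10

Year 1 is given. For each transition, use the conditional probability from the current state:
P(dormant | dormant) = 1/2; P(active | dormant) = 1/2; P(dormant | active) = 2/5.
P = 1/2 × 1/2 × 2/5 = 2/20 = 1/10.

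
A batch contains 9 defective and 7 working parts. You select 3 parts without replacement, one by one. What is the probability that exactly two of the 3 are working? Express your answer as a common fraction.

One ordering (working drawn first) has probability 7/16 × 6/15 × 9/14 = 378/3360 = 9/80.
There are C(3,2) = 3 such orderings, each equally likely, so P = 3 × 9/80 = 27/80.

27/80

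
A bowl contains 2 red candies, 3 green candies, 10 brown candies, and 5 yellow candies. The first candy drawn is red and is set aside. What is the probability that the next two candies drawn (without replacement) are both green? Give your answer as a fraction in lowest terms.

1/57

After the first draw, 3 of the remaining 19 candies are green.
P = 3/19 × 2/18 = 6/342 = 1/57.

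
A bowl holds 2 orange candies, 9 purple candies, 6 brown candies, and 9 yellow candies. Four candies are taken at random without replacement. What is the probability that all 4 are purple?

P(every draw is purple) = 9/26 × 8/25 × 7/24 × 6/23 = 3024/358800 = 63/7475.

63/7475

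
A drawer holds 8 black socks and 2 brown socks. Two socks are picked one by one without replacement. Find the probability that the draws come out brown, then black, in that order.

Chain rule:
P = 2/10 × 8/9 = 16/90 = 8/45.

8/45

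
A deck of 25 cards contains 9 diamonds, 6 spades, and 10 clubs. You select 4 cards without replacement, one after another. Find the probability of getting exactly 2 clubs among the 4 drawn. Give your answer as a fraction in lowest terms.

189/506

One ordering (clubs drawn first) has probability 10/25 × 9/24 × 15/23 × 14/22 = 18900/303600 = 63/1012.
There are C(4,2) = 6 such orderings, each equally likely, so P = 6 × 63/1012 = 189/506.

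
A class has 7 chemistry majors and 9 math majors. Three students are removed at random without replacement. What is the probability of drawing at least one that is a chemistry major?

P(no chemistry majors) = 9/16 × 8/15 × 7/14 = 504/3360 = 3/20.
P(at least one) = 1 − 3/20 = 17/20.

17/20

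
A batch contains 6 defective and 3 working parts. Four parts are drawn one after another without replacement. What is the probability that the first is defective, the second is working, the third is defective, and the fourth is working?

Each draw changes the counts, so multiply the conditional probabilities along the sequence:
P = 6/9 × 3/8 × 5/7 × 2/6 = 180/3024 = 5/84.

5/84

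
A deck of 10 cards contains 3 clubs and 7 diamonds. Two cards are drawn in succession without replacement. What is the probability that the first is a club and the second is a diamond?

Each draw changes the counts, so multiply the conditional probabilities along the sequence:
P = 3/10 × 7/9 = 21/90 = 7/30.

7/30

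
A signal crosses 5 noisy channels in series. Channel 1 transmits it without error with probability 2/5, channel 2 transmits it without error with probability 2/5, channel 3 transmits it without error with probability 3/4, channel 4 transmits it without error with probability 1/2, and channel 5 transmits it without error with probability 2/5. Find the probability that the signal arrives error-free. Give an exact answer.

The events are sequential, so multiply the conditional probabilities:
P = 2/5 × 2/5 × 3/4 × 1/2 × 2/5 = 24/1000 = 3/125.

3/125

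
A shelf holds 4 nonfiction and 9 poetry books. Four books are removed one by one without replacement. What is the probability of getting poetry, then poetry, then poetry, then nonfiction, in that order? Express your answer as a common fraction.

84/715

Each draw changes the counts, so multiply the conditional probabilities along the sequence:
P = 9/13 × 8/12 × 7/11 × 4/10 = 2016/17160 = 84/715.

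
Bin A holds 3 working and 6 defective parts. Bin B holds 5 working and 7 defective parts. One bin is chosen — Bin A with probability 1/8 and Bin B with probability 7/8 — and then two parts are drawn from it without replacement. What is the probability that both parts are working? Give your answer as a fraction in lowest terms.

151/1056

From Bin A: P(both working) = (3/9)(2/8) = 1/12.
From Bin B: P(both working) = (5/12)(4/11) = 5/33.
Total probability = (1/8)(1/12) + (7/8)(5/33) = 151/1056.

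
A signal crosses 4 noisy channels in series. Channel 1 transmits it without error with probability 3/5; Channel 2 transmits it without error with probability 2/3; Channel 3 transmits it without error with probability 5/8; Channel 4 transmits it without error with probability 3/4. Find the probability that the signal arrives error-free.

Multiplying along the chain,
P = 3/5 × 2/3 × 5/8 × 3/4 = 90/480 = 3/16.

3/16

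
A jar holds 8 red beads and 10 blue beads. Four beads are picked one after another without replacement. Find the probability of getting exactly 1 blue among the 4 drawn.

One ordering (blue drawn first) has probability 10/18 × 8/17 × 7/16 × 6/15 = 3360/73440 = 7/153.
There are C(4,1) = 4 such orderings, each equally likely, so P = 4 × 7/153 = 28/153.

28/153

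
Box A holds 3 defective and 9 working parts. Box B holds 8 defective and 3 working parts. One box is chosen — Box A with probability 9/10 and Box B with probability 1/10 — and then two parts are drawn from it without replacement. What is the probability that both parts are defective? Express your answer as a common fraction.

From Box A: P(both defective) = (3/12)(2/11) = 1/22.
From Box B: P(both defective) = (8/11)(7/10) = 28/55.
Total probability = (9/10)(1/22) + (1/10)(28/55) = 101/1100.

101/1100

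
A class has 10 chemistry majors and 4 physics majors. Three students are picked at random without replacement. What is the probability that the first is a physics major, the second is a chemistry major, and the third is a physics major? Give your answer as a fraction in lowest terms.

5/91

Each draw changes the counts, so multiply the conditional probabilities along the sequence:
P = 4/14 × 10/13 × 3/12 = 120/2184 = 5/91.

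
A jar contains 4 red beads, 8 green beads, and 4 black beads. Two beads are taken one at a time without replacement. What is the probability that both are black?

P(every draw is black) = 4/16 × 3/15 = 12/240 = 1/20.

1/20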